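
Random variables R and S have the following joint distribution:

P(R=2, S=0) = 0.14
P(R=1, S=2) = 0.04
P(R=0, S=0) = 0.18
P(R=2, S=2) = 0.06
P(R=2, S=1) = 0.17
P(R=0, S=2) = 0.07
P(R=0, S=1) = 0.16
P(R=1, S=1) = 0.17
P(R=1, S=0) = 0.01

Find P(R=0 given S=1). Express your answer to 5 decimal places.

0.32000

P(S=1) = 0.16 + 0.17 + 0.17 = 0.50.
P(R=0 | S=1) = 0.16/0.50 = 0.32000.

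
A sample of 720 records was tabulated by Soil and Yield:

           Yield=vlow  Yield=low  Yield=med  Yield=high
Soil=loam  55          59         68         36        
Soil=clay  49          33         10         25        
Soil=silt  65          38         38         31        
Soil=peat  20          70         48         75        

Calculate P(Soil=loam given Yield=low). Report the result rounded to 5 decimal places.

Total with Yield=low: 59 + 33 + 38 + 70 = 200.
P(Soil=loam | Yield=low) = 59/200 = 0.29500.

0.29500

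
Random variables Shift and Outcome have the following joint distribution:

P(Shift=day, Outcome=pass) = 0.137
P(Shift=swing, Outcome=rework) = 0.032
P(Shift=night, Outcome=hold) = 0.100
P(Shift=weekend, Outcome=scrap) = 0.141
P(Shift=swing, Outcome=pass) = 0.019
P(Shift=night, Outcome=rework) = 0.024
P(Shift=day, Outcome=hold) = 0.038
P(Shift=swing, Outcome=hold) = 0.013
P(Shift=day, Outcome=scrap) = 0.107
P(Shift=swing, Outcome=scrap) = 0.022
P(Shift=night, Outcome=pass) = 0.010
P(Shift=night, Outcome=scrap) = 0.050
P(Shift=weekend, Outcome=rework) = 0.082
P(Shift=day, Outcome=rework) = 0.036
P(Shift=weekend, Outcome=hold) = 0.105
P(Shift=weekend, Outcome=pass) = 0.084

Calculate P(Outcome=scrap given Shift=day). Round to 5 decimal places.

P(Shift=day) = 0.137 + 0.036 + 0.107 + 0.038 = 0.318.
P(Outcome=scrap | Shift=day) = 0.107/0.318 = 0.33648.

0.33648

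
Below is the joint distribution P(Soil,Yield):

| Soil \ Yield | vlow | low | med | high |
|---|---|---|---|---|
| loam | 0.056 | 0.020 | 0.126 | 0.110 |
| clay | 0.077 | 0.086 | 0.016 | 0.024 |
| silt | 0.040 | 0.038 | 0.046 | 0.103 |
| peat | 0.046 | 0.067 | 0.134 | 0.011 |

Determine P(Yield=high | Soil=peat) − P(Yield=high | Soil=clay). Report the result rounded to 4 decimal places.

P(Soil=peat) = 0.046 + 0.067 + 0.134 + 0.011 = 0.258; P(Yield=high | Soil=peat) = 0.011/0.258 = 0.04264.
P(Soil=clay) = 0.077 + 0.086 + 0.016 + 0.024 = 0.203; P(Yield=high | Soil=clay) = 0.024/0.203 = 0.11823.
Difference = -0.0756.

-0.0756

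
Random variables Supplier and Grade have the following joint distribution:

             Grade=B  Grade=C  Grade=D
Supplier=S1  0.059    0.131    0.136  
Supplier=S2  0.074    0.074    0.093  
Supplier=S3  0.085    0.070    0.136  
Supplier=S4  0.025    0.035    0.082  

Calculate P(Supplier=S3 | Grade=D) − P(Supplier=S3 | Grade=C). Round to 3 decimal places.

P(Grade=D) = 0.136 + 0.093 + 0.136 + 0.082 = 0.447; P(Supplier=S3 | Grade=D) = 0.136/0.447 = 0.3043.
P(Grade=C) = 0.131 + 0.074 + 0.070 + 0.035 = 0.310; P(Supplier=S3 | Grade=C) = 0.070/0.310 = 0.2258.
Difference = 0.078.

0.078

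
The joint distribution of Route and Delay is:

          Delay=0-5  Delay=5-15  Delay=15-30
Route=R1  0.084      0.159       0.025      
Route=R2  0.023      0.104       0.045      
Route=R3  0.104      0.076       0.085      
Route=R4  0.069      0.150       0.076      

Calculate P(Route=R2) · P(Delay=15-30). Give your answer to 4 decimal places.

0.0397

P(Route=R2) = 0.023 + 0.104 + 0.045 = 0.172.
P(Delay=15-30) = 0.025 + 0.045 + 0.085 + 0.076 = 0.231.
Product: 0.172 × 0.231 = 0.0397.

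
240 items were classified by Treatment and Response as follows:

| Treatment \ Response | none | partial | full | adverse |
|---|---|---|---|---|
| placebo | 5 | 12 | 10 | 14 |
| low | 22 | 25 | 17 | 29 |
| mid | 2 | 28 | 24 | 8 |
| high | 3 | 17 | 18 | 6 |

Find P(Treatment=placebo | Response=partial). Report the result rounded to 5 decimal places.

Total with Response=partial: 12 + 25 + 28 + 17 = 82.
P(Treatment=placebo | Response=partial) = 12/82 = 0.14634.

0.14634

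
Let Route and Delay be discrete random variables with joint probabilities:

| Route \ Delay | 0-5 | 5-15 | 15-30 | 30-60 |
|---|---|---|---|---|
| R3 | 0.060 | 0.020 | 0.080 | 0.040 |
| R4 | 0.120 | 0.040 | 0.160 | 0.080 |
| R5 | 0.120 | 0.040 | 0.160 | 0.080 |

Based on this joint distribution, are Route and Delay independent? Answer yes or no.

Every cell satisfies P(Route,Delay) = P(Route)·P(Delay). For instance P(Route=R3) = 0.200, P(Delay=15-30) = 0.400, and 0.200×0.400 = 0.080 matches the joint entry. So Route and Delay are independent.

yes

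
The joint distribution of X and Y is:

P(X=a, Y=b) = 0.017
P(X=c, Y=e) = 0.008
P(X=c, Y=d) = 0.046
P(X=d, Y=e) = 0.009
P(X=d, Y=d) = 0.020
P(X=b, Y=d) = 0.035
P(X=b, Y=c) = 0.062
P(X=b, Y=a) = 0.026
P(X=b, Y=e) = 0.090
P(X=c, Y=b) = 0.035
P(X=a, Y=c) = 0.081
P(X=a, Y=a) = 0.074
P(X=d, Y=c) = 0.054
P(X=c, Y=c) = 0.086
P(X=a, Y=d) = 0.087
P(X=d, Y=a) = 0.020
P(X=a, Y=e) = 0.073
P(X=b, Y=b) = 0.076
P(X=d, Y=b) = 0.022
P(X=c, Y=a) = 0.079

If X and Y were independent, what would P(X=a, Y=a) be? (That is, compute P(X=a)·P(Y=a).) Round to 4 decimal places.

0.0661

P(X=a) = 0.074 + 0.017 + 0.081 + 0.087 + 0.073 = 0.332.
P(Y=a) = 0.074 + 0.026 + 0.079 + 0.020 = 0.199.
Product: 0.332 × 0.199 = 0.0661.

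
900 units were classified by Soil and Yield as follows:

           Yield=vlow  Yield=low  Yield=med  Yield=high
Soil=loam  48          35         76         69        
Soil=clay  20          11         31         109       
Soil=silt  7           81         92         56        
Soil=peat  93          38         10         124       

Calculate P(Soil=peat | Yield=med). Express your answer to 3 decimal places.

Total with Yield=med: 76 + 31 + 92 + 10 = 209.
P(Soil=peat | Yield=med) = 10/209 = 0.048.

0.048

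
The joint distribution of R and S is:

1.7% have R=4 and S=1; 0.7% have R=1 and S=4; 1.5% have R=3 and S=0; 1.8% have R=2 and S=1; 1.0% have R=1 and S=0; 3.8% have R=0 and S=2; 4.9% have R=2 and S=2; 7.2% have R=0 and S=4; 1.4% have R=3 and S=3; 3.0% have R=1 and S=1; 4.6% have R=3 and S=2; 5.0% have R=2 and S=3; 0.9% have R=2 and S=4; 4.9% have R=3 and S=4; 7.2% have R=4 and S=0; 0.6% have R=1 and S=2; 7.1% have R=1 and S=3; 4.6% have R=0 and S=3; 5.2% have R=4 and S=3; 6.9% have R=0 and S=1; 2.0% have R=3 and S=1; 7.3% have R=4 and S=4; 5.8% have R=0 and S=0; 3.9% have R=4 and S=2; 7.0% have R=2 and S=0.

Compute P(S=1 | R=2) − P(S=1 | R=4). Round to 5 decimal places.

P(R=2) = 0.070 + 0.018 + 0.049 + 0.050 + 0.009 = 0.196; P(S=1 | R=2) = 0.018/0.196 = 0.091837.
P(R=4) = 0.072 + 0.017 + 0.039 + 0.052 + 0.073 = 0.253; P(S=1 | R=4) = 0.017/0.253 = 0.067194.
Difference = 0.02464.

0.02464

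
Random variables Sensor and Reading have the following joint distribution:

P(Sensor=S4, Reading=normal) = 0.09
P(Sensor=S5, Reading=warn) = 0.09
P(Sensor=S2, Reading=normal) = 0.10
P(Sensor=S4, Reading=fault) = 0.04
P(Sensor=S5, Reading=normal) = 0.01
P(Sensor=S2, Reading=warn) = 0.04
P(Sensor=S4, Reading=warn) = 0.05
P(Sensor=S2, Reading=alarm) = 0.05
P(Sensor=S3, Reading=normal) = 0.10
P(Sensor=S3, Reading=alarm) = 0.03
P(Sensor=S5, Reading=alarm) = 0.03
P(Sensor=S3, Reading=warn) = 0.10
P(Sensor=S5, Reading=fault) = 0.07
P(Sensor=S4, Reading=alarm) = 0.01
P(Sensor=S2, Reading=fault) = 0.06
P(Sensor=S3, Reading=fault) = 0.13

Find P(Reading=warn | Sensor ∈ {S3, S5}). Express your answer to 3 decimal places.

0.339

P(Sensor=S3) = 0.10 + 0.10 + 0.03 + 0.13 = 0.36.
P(Sensor=S5) = 0.01 + 0.09 + 0.03 + 0.07 = 0.20.
P(Sensor ∈ {S3, S5}) = 0.36 + 0.20 = 0.56; P(Reading=warn, Sensor ∈ {S3, S5}) = 0.10 + 0.09 = 0.19.
P(Reading=warn | Sensor ∈ {S3, S5}) = 0.19/0.56 = 0.339.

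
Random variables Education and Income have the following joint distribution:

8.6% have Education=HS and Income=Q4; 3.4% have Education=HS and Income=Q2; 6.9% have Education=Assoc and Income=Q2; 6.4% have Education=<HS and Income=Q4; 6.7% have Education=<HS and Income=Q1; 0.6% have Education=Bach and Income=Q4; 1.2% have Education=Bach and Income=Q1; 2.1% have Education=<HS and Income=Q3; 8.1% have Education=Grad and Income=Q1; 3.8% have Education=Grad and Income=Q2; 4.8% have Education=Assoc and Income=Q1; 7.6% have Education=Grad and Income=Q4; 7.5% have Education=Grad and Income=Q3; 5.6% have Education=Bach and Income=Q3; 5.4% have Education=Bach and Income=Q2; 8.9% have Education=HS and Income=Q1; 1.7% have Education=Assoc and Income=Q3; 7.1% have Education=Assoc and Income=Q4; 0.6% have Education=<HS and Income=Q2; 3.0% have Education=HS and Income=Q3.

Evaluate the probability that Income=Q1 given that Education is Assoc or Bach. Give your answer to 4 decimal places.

P(Education=Assoc) = 0.048 + 0.069 + 0.017 + 0.071 = 0.205.
P(Education=Bach) = 0.012 + 0.054 + 0.056 + 0.006 = 0.128.
P(Education ∈ {Assoc, Bach}) = 0.205 + 0.128 = 0.333; P(Income=Q1, Education ∈ {Assoc, Bach}) = 0.048 + 0.012 = 0.060.
P(Income=Q1 | Education ∈ {Assoc, Bach}) = 0.060/0.333 = 0.1802.

0.1802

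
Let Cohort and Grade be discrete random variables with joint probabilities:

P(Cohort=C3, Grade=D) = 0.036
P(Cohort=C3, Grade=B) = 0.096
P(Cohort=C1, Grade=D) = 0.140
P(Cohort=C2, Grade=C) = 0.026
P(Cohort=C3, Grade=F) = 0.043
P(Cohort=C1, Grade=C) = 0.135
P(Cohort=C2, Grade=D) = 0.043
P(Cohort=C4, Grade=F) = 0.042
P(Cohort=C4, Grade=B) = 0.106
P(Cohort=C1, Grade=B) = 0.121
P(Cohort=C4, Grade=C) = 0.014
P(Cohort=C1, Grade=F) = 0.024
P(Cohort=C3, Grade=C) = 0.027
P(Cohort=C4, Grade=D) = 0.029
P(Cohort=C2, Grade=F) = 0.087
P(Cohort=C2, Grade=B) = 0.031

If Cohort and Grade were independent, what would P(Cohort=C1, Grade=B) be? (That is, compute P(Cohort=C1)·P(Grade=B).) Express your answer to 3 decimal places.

0.149

P(Cohort=C1) = 0.121 + 0.135 + 0.140 + 0.024 = 0.420.
P(Grade=B) = 0.121 + 0.031 + 0.096 + 0.106 = 0.354.
Product: 0.420 × 0.354 = 0.149.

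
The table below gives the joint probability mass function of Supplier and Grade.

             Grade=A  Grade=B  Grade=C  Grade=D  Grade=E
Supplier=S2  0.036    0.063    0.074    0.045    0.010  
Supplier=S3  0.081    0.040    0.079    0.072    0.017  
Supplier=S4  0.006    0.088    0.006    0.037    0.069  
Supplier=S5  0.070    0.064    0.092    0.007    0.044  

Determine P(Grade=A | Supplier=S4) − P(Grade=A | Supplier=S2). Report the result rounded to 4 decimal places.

-0.1288

P(Supplier=S4) = 0.006 + 0.088 + 0.006 + 0.037 + 0.069 = 0.206; P(Grade=A | Supplier=S4) = 0.006/0.206 = 0.02913.
P(Supplier=S2) = 0.036 + 0.063 + 0.074 + 0.045 + 0.010 = 0.228; P(Grade=A | Supplier=S2) = 0.036/0.228 = 0.15789.
Difference = -0.1288.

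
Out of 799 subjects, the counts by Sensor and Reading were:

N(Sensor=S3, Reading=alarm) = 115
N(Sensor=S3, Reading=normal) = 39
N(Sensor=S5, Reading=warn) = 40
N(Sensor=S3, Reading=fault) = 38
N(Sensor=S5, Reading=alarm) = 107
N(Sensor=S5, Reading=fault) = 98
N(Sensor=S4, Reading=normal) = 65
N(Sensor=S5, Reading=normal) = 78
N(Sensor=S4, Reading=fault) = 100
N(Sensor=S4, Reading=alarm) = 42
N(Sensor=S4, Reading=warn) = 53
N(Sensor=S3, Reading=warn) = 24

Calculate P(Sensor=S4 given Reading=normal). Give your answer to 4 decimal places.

Total with Reading=normal: 39 + 65 + 78 = 182.
P(Sensor=S4 | Reading=normal) = 65/182 = 0.3571.

0.3571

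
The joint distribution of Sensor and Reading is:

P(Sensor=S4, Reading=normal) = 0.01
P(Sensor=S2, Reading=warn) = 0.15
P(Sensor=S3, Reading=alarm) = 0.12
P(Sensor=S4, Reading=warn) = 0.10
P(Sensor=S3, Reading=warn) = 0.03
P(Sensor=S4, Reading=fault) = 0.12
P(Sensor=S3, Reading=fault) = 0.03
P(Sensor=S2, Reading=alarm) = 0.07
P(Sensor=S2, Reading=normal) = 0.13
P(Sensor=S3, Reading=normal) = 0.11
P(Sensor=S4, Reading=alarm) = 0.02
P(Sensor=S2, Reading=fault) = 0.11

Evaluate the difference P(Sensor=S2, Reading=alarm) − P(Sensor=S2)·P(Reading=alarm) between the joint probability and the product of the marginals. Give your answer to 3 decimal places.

-0.027

P(Sensor=S2) = 0.13 + 0.15 + 0.07 + 0.11 = 0.46.
P(Reading=alarm) = 0.07 + 0.12 + 0.02 = 0.21.
P(Sensor=S2, Reading=alarm) − P(Sensor=S2)P(Reading=alarm) = 0.07 − 0.46×0.21 = -0.027.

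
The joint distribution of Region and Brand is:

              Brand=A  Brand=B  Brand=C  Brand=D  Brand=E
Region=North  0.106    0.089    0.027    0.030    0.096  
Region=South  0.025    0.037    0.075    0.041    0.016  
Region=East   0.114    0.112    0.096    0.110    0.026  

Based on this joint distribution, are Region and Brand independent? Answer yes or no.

no

P(Region=North) = 0.348 and P(Brand=E) = 0.138, so their product is 0.04802, but P(Region=North, Brand=E) = 0.096. Since these differ, Region and Brand are not independent.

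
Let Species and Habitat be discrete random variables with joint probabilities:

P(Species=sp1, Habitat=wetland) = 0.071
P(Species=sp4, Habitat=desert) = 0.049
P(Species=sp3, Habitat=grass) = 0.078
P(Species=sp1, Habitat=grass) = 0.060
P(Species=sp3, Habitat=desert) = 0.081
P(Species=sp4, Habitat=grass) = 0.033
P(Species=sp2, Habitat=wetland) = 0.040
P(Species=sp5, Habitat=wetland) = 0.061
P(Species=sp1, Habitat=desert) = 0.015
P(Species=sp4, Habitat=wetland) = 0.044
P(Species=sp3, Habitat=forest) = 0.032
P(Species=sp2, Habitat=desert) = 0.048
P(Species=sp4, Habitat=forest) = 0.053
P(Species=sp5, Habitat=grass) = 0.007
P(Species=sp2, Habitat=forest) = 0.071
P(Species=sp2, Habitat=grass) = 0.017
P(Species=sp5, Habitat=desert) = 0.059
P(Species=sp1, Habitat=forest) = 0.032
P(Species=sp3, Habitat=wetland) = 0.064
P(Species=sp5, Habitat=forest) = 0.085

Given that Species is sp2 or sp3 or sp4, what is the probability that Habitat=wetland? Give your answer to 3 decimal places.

P(Species=sp2) = 0.071 + 0.017 + 0.040 + 0.048 = 0.176.
P(Species=sp3) = 0.032 + 0.078 + 0.064 + 0.081 = 0.255.
P(Species=sp4) = 0.053 + 0.033 + 0.044 + 0.049 = 0.179.
P(Species ∈ {sp2, sp3, sp4}) = 0.176 + 0.255 + 0.179 = 0.610; P(Habitat=wetland, Species ∈ {sp2, sp3, sp4}) = 0.040 + 0.064 + 0.044 = 0.148.
P(Habitat=wetland | Species ∈ {sp2, sp3, sp4}) = 0.148/0.610 = 0.243.

0.243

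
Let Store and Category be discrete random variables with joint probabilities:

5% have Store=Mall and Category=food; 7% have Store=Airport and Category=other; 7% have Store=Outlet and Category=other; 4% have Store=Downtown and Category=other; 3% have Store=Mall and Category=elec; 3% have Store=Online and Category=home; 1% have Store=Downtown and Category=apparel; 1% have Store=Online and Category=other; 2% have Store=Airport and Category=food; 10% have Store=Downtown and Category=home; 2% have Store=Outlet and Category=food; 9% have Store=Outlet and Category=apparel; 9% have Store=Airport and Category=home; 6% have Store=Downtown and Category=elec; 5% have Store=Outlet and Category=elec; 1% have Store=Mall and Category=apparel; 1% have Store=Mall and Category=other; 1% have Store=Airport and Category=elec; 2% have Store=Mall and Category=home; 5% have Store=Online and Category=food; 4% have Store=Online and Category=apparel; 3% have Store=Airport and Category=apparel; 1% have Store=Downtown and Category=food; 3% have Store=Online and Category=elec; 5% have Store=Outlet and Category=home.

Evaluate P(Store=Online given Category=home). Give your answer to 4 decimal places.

0.1034

P(Category=home) = 0.10 + 0.02 + 0.09 + 0.05 + 0.03 = 0.29.
P(Store=Online | Category=home) = 0.03/0.29 = 0.1034.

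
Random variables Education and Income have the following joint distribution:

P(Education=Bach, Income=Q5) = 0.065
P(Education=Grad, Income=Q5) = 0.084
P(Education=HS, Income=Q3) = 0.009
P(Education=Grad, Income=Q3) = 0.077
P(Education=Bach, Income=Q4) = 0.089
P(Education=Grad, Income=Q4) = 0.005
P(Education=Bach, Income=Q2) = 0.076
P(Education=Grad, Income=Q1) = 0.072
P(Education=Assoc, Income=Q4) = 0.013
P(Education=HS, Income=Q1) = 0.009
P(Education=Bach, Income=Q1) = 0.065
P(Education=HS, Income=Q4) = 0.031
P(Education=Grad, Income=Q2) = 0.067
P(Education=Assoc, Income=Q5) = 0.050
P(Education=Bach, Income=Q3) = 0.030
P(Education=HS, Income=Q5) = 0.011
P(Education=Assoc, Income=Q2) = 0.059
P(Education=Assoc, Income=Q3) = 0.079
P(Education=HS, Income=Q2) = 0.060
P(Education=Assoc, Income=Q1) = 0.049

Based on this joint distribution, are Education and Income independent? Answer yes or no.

no

P(Education=Bach) = 0.325 and P(Income=Q4) = 0.138, so their product is 0.04485, but P(Education=Bach, Income=Q4) = 0.089. Since these differ, Education and Income are not independent.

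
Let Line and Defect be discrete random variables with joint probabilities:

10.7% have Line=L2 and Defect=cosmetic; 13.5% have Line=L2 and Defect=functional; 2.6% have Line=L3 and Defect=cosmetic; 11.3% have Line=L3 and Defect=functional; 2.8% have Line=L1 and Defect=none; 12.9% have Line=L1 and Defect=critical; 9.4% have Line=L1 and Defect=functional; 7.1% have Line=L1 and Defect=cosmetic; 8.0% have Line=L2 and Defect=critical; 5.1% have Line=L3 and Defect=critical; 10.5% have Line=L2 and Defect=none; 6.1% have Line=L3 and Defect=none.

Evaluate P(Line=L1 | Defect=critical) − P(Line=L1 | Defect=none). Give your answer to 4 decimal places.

P(Defect=critical) = 0.129 + 0.080 + 0.051 = 0.260; P(Line=L1 | Defect=critical) = 0.129/0.260 = 0.49615.
P(Defect=none) = 0.028 + 0.105 + 0.061 = 0.194; P(Line=L1 | Defect=none) = 0.028/0.194 = 0.14433.
Difference = 0.3518.

0.3518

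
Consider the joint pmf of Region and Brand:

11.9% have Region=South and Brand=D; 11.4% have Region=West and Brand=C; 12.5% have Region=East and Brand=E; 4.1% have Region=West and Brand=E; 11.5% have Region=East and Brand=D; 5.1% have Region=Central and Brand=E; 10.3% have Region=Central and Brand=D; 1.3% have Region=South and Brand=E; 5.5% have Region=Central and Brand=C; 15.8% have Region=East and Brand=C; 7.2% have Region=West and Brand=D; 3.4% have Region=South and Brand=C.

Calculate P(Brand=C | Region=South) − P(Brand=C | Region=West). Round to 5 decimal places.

-0.29738

P(Region=South) = 0.034 + 0.119 + 0.013 = 0.166; P(Brand=C | Region=South) = 0.034/0.166 = 0.204819.
P(Region=West) = 0.114 + 0.072 + 0.041 = 0.227; P(Brand=C | Region=West) = 0.114/0.227 = 0.502203.
Difference = -0.29738.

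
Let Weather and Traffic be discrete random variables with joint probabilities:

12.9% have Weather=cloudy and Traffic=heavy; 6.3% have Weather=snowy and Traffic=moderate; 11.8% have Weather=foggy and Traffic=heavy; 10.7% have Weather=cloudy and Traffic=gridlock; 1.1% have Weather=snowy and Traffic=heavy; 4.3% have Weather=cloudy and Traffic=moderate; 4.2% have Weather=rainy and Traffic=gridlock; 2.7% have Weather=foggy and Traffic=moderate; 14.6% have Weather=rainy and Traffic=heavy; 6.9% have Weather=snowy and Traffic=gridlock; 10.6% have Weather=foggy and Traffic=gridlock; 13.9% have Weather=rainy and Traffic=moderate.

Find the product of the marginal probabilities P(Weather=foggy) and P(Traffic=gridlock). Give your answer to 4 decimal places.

P(Weather=foggy) = 0.027 + 0.118 + 0.106 = 0.251.
P(Traffic=gridlock) = 0.107 + 0.042 + 0.069 + 0.106 = 0.324.
Product: 0.251 × 0.324 = 0.0813.

0.0813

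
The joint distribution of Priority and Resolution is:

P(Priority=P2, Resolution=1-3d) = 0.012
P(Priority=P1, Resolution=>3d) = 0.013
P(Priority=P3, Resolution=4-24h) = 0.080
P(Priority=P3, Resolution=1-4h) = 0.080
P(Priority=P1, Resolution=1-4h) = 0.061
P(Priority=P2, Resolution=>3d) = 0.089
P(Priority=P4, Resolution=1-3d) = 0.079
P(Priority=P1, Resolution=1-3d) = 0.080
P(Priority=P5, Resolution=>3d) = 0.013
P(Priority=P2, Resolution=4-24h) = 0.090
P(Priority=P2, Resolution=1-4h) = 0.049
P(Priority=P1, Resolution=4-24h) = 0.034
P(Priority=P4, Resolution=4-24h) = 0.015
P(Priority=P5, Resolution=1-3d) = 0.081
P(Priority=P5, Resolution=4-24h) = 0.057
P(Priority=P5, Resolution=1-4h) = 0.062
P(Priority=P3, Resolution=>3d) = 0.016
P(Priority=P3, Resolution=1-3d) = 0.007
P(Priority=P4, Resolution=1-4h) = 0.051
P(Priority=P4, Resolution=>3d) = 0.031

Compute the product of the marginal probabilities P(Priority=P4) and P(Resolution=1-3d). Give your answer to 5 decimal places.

0.04558

P(Priority=P4) = 0.051 + 0.015 + 0.079 + 0.031 = 0.176.
P(Resolution=1-3d) = 0.080 + 0.012 + 0.007 + 0.079 + 0.081 = 0.259.
Product: 0.176 × 0.259 = 0.04558.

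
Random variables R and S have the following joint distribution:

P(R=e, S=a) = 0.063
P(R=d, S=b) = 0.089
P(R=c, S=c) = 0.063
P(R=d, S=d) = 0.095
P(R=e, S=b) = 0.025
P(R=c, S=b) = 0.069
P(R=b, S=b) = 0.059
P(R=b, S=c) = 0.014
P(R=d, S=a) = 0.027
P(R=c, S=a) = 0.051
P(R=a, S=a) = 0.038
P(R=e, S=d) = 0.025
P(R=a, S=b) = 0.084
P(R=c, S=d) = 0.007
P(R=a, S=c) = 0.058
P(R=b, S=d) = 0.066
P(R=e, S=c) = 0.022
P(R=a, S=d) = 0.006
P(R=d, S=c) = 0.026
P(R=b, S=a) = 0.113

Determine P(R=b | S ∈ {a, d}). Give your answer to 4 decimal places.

0.3646

P(S=a) = 0.038 + 0.113 + 0.051 + 0.027 + 0.063 = 0.292.
P(S=d) = 0.006 + 0.066 + 0.007 + 0.095 + 0.025 = 0.199.
P(S ∈ {a, d}) = 0.292 + 0.199 = 0.491; P(R=b, S ∈ {a, d}) = 0.113 + 0.066 = 0.179.
P(R=b | S ∈ {a, d}) = 0.179/0.491 = 0.3646.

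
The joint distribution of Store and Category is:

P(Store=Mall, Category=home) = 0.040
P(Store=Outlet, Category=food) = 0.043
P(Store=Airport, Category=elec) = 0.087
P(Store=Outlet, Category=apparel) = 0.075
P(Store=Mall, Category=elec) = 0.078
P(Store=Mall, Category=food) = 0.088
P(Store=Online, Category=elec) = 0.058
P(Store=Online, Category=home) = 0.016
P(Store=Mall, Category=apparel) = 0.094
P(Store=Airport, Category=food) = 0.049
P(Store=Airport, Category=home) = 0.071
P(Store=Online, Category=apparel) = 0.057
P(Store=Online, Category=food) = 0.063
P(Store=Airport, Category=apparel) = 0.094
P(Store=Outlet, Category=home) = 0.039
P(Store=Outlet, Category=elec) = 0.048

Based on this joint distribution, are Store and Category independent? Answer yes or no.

no

P(Store=Airport) = 0.301 and P(Category=food) = 0.243, so their product is 0.07314, but P(Store=Airport, Category=food) = 0.049. Since these differ, Store and Category are not independent.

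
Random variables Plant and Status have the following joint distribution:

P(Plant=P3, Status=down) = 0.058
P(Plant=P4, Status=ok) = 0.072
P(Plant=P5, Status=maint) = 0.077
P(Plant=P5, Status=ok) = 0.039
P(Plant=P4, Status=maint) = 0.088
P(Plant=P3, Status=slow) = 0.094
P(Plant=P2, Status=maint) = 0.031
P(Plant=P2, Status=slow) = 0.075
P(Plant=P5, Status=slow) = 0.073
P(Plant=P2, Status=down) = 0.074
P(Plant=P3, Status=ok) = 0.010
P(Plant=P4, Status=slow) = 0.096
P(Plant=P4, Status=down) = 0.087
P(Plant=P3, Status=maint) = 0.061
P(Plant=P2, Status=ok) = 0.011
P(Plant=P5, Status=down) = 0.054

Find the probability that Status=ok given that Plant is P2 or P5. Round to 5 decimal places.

0.11521

P(Plant=P2) = 0.011 + 0.075 + 0.074 + 0.031 = 0.191.
P(Plant=P5) = 0.039 + 0.073 + 0.054 + 0.077 = 0.243.
P(Plant ∈ {P2, P5}) = 0.191 + 0.243 = 0.434; P(Status=ok, Plant ∈ {P2, P5}) = 0.011 + 0.039 = 0.050.
P(Status=ok | Plant ∈ {P2, P5}) = 0.050/0.434 = 0.11521.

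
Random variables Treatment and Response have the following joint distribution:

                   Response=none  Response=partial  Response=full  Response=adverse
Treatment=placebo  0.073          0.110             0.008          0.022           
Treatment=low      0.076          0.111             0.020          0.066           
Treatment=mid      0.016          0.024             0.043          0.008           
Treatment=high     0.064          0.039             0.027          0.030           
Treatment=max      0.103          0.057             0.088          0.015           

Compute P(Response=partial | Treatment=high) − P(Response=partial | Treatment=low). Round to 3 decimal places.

-0.163

P(Treatment=high) = 0.064 + 0.039 + 0.027 + 0.030 = 0.160; P(Response=partial | Treatment=high) = 0.039/0.160 = 0.2438.
P(Treatment=low) = 0.076 + 0.111 + 0.020 + 0.066 = 0.273; P(Response=partial | Treatment=low) = 0.111/0.273 = 0.4066.
Difference = -0.163.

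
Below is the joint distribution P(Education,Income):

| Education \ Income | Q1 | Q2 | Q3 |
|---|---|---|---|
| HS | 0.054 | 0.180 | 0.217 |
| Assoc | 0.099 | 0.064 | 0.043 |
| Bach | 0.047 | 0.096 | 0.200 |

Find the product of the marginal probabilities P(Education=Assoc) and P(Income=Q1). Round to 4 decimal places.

P(Education=Assoc) = 0.099 + 0.064 + 0.043 = 0.206.
P(Income=Q1) = 0.054 + 0.099 + 0.047 = 0.200.
Product: 0.206 × 0.200 = 0.0412.

0.0412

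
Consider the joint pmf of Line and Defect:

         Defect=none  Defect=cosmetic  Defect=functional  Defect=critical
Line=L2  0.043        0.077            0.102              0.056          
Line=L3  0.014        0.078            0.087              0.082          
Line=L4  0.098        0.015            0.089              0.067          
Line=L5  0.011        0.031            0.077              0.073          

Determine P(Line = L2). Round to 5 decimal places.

0.27800

P(Line=L2) = 0.043 + 0.077 + 0.102 + 0.056 = 0.278.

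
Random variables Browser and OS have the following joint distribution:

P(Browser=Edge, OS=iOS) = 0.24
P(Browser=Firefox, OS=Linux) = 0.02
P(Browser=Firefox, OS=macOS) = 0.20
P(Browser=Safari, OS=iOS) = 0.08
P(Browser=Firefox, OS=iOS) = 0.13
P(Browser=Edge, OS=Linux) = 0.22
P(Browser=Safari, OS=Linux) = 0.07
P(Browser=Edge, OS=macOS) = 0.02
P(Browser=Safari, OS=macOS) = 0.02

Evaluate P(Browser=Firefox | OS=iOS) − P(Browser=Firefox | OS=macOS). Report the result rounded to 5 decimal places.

P(OS=iOS) = 0.13 + 0.08 + 0.24 = 0.45; P(Browser=Firefox | OS=iOS) = 0.13/0.45 = 0.288889.
P(OS=macOS) = 0.20 + 0.02 + 0.02 = 0.24; P(Browser=Firefox | OS=macOS) = 0.20/0.24 = 0.833333.
Difference = -0.54444.

-0.54444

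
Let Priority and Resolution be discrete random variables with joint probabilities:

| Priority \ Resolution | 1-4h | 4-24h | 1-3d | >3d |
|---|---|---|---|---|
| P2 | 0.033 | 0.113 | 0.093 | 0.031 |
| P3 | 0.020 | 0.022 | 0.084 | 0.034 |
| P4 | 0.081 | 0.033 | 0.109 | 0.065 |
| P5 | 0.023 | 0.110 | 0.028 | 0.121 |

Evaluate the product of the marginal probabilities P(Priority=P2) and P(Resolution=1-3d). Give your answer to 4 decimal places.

0.0848

P(Priority=P2) = 0.033 + 0.113 + 0.093 + 0.031 = 0.270.
P(Resolution=1-3d) = 0.093 + 0.084 + 0.109 + 0.028 = 0.314.
Product: 0.270 × 0.314 = 0.0848.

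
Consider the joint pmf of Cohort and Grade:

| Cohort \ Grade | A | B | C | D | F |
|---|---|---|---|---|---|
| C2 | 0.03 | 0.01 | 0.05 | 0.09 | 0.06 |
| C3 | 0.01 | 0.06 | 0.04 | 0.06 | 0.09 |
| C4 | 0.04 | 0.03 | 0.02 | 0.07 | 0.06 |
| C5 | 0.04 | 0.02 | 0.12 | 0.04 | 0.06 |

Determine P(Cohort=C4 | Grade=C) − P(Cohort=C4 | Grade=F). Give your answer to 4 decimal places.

-0.1353

P(Grade=C) = 0.05 + 0.04 + 0.02 + 0.12 = 0.23; P(Cohort=C4 | Grade=C) = 0.02/0.23 = 0.08696.
P(Grade=F) = 0.06 + 0.09 + 0.06 + 0.06 = 0.27; P(Cohort=C4 | Grade=F) = 0.06/0.27 = 0.22222.
Difference = -0.1353.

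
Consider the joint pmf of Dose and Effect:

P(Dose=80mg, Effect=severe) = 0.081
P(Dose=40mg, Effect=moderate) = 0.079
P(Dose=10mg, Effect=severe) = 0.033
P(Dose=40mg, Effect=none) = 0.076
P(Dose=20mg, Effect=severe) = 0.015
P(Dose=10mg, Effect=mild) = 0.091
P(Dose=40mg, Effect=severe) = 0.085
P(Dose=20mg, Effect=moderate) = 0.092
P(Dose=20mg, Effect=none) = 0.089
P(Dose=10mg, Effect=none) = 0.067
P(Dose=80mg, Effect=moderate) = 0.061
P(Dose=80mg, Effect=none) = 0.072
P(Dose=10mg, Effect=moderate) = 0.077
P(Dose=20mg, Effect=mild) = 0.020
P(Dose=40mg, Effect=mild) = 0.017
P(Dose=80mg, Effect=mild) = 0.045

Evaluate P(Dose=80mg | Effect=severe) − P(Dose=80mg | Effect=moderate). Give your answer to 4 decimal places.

P(Effect=severe) = 0.033 + 0.015 + 0.085 + 0.081 = 0.214; P(Dose=80mg | Effect=severe) = 0.081/0.214 = 0.37850.
P(Effect=moderate) = 0.077 + 0.092 + 0.079 + 0.061 = 0.309; P(Dose=80mg | Effect=moderate) = 0.061/0.309 = 0.19741.
Difference = 0.1811.

0.1811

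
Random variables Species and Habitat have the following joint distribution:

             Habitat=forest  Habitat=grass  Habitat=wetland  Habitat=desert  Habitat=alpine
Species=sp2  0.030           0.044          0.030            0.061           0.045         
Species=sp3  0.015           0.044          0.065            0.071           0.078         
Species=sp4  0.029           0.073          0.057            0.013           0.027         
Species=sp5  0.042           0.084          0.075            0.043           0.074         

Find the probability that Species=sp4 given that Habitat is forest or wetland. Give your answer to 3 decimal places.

0.251

P(Habitat=forest) = 0.030 + 0.015 + 0.029 + 0.042 = 0.116.
P(Habitat=wetland) = 0.030 + 0.065 + 0.057 + 0.075 = 0.227.
P(Habitat ∈ {forest, wetland}) = 0.116 + 0.227 = 0.343; P(Species=sp4, Habitat ∈ {forest, wetland}) = 0.029 + 0.057 = 0.086.
P(Species=sp4 | Habitat ∈ {forest, wetland}) = 0.086/0.343 = 0.251.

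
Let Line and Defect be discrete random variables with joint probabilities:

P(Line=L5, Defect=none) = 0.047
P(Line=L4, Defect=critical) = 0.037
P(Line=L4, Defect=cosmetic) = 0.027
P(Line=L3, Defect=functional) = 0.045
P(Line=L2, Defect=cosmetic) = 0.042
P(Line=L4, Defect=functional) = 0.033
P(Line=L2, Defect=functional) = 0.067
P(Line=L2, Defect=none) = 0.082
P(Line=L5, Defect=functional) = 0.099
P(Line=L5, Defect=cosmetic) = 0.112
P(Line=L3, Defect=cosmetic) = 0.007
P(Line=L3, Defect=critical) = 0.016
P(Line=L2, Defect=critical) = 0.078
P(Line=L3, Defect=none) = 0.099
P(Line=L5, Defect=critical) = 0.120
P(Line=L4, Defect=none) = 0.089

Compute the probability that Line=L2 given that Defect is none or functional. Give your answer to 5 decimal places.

0.26560

P(Defect=none) = 0.082 + 0.099 + 0.089 + 0.047 = 0.317.
P(Defect=functional) = 0.067 + 0.045 + 0.033 + 0.099 = 0.244.
P(Defect ∈ {none, functional}) = 0.317 + 0.244 = 0.561; P(Line=L2, Defect ∈ {none, functional}) = 0.082 + 0.067 = 0.149.
P(Line=L2 | Defect ∈ {none, functional}) = 0.149/0.561 = 0.26560.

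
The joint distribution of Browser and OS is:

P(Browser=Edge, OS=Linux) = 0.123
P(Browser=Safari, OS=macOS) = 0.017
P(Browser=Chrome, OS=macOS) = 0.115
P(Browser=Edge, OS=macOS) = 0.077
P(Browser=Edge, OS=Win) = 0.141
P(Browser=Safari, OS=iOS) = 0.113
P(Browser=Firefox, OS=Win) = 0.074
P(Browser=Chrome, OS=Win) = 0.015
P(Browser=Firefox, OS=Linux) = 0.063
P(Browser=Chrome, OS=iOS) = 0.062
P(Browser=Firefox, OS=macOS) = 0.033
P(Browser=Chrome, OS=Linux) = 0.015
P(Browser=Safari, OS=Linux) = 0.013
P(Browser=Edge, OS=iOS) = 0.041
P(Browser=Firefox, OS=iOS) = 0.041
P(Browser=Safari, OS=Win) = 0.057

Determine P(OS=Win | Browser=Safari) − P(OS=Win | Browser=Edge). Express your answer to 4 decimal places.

P(Browser=Safari) = 0.057 + 0.017 + 0.013 + 0.113 = 0.200; P(OS=Win | Browser=Safari) = 0.057/0.200 = 0.28500.
P(Browser=Edge) = 0.141 + 0.077 + 0.123 + 0.041 = 0.382; P(OS=Win | Browser=Edge) = 0.141/0.382 = 0.36911.
Difference = -0.0841.

-0.0841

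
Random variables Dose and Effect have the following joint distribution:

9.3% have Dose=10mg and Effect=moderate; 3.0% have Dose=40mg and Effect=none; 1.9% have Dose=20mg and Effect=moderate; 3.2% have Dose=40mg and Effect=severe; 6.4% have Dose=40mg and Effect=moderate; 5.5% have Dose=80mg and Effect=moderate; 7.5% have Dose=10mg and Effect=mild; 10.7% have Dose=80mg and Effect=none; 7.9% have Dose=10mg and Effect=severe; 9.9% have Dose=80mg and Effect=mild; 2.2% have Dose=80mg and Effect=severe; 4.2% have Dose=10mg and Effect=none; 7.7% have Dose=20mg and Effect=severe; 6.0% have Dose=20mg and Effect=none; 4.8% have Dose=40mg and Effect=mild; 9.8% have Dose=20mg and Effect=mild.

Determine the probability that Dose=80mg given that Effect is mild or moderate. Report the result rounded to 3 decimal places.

0.279

P(Effect=mild) = 0.075 + 0.098 + 0.048 + 0.099 = 0.320.
P(Effect=moderate) = 0.093 + 0.019 + 0.064 + 0.055 = 0.231.
P(Effect ∈ {mild, moderate}) = 0.320 + 0.231 = 0.551; P(Dose=80mg, Effect ∈ {mild, moderate}) = 0.099 + 0.055 = 0.154.
P(Dose=80mg | Effect ∈ {mild, moderate}) = 0.154/0.551 = 0.279.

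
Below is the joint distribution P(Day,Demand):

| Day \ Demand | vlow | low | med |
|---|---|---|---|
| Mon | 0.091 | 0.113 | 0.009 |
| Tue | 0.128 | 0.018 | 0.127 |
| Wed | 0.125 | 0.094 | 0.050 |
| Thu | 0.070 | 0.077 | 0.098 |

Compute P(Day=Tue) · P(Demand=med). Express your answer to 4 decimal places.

0.0775

P(Day=Tue) = 0.128 + 0.018 + 0.127 = 0.273.
P(Demand=med) = 0.009 + 0.127 + 0.050 + 0.098 = 0.284.
Product: 0.273 × 0.284 = 0.0775.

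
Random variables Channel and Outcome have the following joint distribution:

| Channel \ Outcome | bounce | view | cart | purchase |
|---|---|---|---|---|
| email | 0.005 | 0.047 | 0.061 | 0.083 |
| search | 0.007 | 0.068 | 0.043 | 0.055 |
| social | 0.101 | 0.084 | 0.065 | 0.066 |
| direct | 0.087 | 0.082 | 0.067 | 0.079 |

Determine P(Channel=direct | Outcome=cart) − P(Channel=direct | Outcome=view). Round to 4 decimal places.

-0.0079

P(Outcome=cart) = 0.061 + 0.043 + 0.065 + 0.067 = 0.236; P(Channel=direct | Outcome=cart) = 0.067/0.236 = 0.28390.
P(Outcome=view) = 0.047 + 0.068 + 0.084 + 0.082 = 0.281; P(Channel=direct | Outcome=view) = 0.082/0.281 = 0.29181.
Difference = -0.0079.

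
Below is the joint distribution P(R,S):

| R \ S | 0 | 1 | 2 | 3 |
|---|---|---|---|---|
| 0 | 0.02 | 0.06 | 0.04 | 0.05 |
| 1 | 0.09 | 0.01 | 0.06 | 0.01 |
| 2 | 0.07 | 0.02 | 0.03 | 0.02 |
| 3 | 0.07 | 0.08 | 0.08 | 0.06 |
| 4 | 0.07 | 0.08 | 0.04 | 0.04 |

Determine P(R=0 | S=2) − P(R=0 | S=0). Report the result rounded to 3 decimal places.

0.098

P(S=2) = 0.04 + 0.06 + 0.03 + 0.08 + 0.04 = 0.25; P(R=0 | S=2) = 0.04/0.25 = 0.1600.
P(S=0) = 0.02 + 0.09 + 0.07 + 0.07 + 0.07 = 0.32; P(R=0 | S=0) = 0.02/0.32 = 0.0625.
Difference = 0.098.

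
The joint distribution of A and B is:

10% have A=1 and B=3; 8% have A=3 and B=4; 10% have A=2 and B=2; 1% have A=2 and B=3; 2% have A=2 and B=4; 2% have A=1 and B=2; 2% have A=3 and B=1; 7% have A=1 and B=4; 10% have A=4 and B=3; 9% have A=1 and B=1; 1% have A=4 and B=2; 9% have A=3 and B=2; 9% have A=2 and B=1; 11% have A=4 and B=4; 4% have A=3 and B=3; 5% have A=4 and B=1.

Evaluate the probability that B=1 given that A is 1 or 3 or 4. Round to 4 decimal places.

0.2051

P(A=1) = 0.09 + 0.02 + 0.10 + 0.07 = 0.28.
P(A=3) = 0.02 + 0.09 + 0.04 + 0.08 = 0.23.
P(A=4) = 0.05 + 0.01 + 0.10 + 0.11 = 0.27.
P(A ∈ {1, 3, 4}) = 0.28 + 0.23 + 0.27 = 0.78; P(B=1, A ∈ {1, 3, 4}) = 0.09 + 0.02 + 0.05 = 0.16.
P(B=1 | A ∈ {1, 3, 4}) = 0.16/0.78 = 0.2051.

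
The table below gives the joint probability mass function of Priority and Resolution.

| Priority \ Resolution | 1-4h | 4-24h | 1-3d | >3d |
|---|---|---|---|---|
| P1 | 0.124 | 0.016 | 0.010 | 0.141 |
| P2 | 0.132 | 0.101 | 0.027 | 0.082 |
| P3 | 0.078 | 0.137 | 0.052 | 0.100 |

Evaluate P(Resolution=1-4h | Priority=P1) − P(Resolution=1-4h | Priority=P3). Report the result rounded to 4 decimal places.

0.2136

P(Priority=P1) = 0.124 + 0.016 + 0.010 + 0.141 = 0.291; P(Resolution=1-4h | Priority=P1) = 0.124/0.291 = 0.42612.
P(Priority=P3) = 0.078 + 0.137 + 0.052 + 0.100 = 0.367; P(Resolution=1-4h | Priority=P3) = 0.078/0.367 = 0.21253.
Difference = 0.2136.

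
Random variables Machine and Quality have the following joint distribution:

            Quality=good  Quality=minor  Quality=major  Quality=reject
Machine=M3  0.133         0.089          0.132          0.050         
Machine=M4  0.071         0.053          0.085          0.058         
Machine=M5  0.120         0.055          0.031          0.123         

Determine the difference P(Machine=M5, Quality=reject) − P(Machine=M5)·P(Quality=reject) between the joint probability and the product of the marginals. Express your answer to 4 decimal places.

0.0470

P(Machine=M5) = 0.120 + 0.055 + 0.031 + 0.123 = 0.329.
P(Quality=reject) = 0.050 + 0.058 + 0.123 = 0.231.
P(Machine=M5, Quality=reject) − P(Machine=M5)P(Quality=reject) = 0.123 − 0.329×0.231 = 0.0470.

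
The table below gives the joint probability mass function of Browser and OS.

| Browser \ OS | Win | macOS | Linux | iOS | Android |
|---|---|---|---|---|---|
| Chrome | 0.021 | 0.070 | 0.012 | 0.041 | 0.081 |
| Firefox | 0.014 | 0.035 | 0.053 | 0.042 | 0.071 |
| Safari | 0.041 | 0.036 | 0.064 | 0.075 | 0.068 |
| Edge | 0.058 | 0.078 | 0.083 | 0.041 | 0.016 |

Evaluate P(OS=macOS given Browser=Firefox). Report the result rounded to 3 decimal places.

P(Browser=Firefox) = 0.014 + 0.035 + 0.053 + 0.042 + 0.071 = 0.215.
P(OS=macOS | Browser=Firefox) = 0.035/0.215 = 0.163.

0.163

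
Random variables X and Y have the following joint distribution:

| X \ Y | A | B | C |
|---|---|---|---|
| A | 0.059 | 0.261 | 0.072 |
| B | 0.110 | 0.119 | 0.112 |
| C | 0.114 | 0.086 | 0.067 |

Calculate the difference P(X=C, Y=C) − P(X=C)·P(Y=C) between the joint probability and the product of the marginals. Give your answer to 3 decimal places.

P(X=C) = 0.114 + 0.086 + 0.067 = 0.267.
P(Y=C) = 0.072 + 0.112 + 0.067 = 0.251.
P(X=C, Y=C) − P(X=C)P(Y=C) = 0.067 − 0.267×0.251 = -0.000.

-0.000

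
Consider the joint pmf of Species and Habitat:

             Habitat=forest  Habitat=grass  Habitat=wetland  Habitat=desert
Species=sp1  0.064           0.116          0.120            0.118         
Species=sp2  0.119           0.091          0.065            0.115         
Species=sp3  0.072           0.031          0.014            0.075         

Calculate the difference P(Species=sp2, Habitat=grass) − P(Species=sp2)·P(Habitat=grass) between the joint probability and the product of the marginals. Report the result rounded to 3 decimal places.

-0.002

P(Species=sp2) = 0.119 + 0.091 + 0.065 + 0.115 = 0.390.
P(Habitat=grass) = 0.116 + 0.091 + 0.031 = 0.238.
P(Species=sp2, Habitat=grass) − P(Species=sp2)P(Habitat=grass) = 0.091 − 0.390×0.238 = -0.002.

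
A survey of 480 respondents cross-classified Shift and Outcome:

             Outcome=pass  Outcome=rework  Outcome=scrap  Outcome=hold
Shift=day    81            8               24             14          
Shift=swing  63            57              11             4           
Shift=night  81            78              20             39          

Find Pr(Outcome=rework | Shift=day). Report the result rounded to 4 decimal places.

Total with Shift=day: 81 + 8 + 24 + 14 = 127.
P(Outcome=rework | Shift=day) = 8/127 = 0.0630.

0.0630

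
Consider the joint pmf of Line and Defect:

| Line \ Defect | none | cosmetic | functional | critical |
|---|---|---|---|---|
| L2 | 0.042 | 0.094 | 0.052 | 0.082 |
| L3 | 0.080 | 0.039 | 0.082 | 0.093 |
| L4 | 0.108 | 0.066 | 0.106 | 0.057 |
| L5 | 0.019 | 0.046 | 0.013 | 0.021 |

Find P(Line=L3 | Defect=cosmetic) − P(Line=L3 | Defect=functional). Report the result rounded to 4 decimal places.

-0.1649

P(Defect=cosmetic) = 0.094 + 0.039 + 0.066 + 0.046 = 0.245; P(Line=L3 | Defect=cosmetic) = 0.039/0.245 = 0.15918.
P(Defect=functional) = 0.052 + 0.082 + 0.106 + 0.013 = 0.253; P(Line=L3 | Defect=functional) = 0.082/0.253 = 0.32411.
Difference = -0.1649.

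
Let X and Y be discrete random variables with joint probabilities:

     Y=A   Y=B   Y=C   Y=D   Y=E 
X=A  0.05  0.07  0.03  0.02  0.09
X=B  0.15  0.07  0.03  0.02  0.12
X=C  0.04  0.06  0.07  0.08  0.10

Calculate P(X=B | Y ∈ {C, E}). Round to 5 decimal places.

P(Y=C) = 0.03 + 0.03 + 0.07 = 0.13.
P(Y=E) = 0.09 + 0.12 + 0.10 = 0.31.
P(Y ∈ {C, E}) = 0.13 + 0.31 = 0.44; P(X=B, Y ∈ {C, E}) = 0.03 + 0.12 = 0.15.
P(X=B | Y ∈ {C, E}) = 0.15/0.44 = 0.34091.

0.34091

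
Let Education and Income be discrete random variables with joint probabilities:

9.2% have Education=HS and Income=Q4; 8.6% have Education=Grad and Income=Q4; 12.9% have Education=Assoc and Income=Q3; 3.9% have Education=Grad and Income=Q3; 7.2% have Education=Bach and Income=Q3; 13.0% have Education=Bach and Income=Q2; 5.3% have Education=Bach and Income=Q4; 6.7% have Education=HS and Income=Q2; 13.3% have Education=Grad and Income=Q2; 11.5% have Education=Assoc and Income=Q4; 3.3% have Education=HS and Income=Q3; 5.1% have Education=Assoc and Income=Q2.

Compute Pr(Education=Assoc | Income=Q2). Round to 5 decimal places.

0.13386

P(Income=Q2) = 0.067 + 0.051 + 0.130 + 0.133 = 0.381.
P(Education=Assoc | Income=Q2) = 0.051/0.381 = 0.13386.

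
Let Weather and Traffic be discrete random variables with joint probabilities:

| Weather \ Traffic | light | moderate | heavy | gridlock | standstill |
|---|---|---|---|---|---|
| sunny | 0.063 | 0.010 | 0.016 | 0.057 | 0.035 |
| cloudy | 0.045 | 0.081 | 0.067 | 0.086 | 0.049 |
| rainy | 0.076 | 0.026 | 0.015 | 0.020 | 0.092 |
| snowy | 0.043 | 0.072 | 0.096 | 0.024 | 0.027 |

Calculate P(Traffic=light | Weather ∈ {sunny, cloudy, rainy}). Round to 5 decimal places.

P(Weather=sunny) = 0.063 + 0.010 + 0.016 + 0.057 + 0.035 = 0.181.
P(Weather=cloudy) = 0.045 + 0.081 + 0.067 + 0.086 + 0.049 = 0.328.
P(Weather=rainy) = 0.076 + 0.026 + 0.015 + 0.020 + 0.092 = 0.229.
P(Weather ∈ {sunny, cloudy, rainy}) = 0.181 + 0.328 + 0.229 = 0.738; P(Traffic=light, Weather ∈ {sunny, cloudy, rainy}) = 0.063 + 0.045 + 0.076 = 0.184.
P(Traffic=light | Weather ∈ {sunny, cloudy, rainy}) = 0.184/0.738 = 0.24932.

0.24932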